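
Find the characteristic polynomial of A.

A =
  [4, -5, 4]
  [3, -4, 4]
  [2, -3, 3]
x^3 - 3*x^2 + 3*x - 1

Expanding det(x·I − A) (e.g. by cofactor expansion or by noting that A is similar to its Jordan form J, which has the same characteristic polynomial as A) gives
  χ_A(x) = x^3 - 3*x^2 + 3*x - 1
which factors as (x - 1)^3. The eigenvalues (with algebraic multiplicities) are λ = 1 with multiplicity 3.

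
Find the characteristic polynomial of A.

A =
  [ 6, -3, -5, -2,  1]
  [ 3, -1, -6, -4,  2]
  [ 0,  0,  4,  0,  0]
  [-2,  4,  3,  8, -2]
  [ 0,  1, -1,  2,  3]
x^5 - 20*x^4 + 160*x^3 - 640*x^2 + 1280*x - 1024

Expanding det(x·I − A) (e.g. by cofactor expansion or by noting that A is similar to its Jordan form J, which has the same characteristic polynomial as A) gives
  χ_A(x) = x^5 - 20*x^4 + 160*x^3 - 640*x^2 + 1280*x - 1024
which factors as (x - 4)^5. The eigenvalues (with algebraic multiplicities) are λ = 4 with multiplicity 5.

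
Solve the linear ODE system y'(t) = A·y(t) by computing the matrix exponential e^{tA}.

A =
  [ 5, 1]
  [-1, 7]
e^{tA} =
  [-t*exp(6*t) + exp(6*t), t*exp(6*t)]
  [-t*exp(6*t), t*exp(6*t) + exp(6*t)]

Strategy: write A = P · J · P⁻¹ where J is a Jordan canonical form, so e^{tA} = P · e^{tJ} · P⁻¹, and e^{tJ} can be computed block-by-block.

A has Jordan form
J =
  [6, 1]
  [0, 6]
(up to reordering of blocks).

Per-block formulas:
  For a 2×2 Jordan block J_2(6): exp(t · J_2(6)) = e^(6t)·(I + t·N), where N is the 2×2 nilpotent shift.

After assembling e^{tJ} and conjugating by P, we get:

e^{tA} =
  [-t*exp(6*t) + exp(6*t), t*exp(6*t)]
  [-t*exp(6*t), t*exp(6*t) + exp(6*t)]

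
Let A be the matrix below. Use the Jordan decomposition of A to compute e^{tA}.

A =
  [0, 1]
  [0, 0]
e^{tA} =
  [1, t]
  [0, 1]

Strategy: write A = P · J · P⁻¹ where J is a Jordan canonical form, so e^{tA} = P · e^{tJ} · P⁻¹, and e^{tJ} can be computed block-by-block.

A has Jordan form
J =
  [0, 1]
  [0, 0]
(up to reordering of blocks).

Per-block formulas:
  For a 2×2 Jordan block J_2(0): exp(t · J_2(0)) = e^(0t)·(I + t·N), where N is the 2×2 nilpotent shift.

After assembling e^{tJ} and conjugating by P, we get:

e^{tA} =
  [1, t]
  [0, 1]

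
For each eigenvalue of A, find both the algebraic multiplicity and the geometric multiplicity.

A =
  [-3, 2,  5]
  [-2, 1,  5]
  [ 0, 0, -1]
λ = -1: alg = 3, geom = 2

Step 1 — factor the characteristic polynomial to read off the algebraic multiplicities:
  χ_A(x) = (x + 1)^3

Step 2 — compute geometric multiplicities via the rank-nullity identity g(λ) = n − rank(A − λI):
  rank(A − (-1)·I) = 1, so dim ker(A − (-1)·I) = n − 1 = 2

Summary:
  λ = -1: algebraic multiplicity = 3, geometric multiplicity = 2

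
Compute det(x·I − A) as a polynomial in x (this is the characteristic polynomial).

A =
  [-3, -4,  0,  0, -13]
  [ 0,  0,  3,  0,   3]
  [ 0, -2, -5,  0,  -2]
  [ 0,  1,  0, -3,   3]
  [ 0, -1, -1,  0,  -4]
x^5 + 15*x^4 + 90*x^3 + 270*x^2 + 405*x + 243

Expanding det(x·I − A) (e.g. by cofactor expansion or by noting that A is similar to its Jordan form J, which has the same characteristic polynomial as A) gives
  χ_A(x) = x^5 + 15*x^4 + 90*x^3 + 270*x^2 + 405*x + 243
which factors as (x + 3)^5. The eigenvalues (with algebraic multiplicities) are λ = -3 with multiplicity 5.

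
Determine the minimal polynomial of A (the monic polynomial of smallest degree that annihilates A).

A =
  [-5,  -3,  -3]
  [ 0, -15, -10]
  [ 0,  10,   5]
x^2 + 10*x + 25

The characteristic polynomial is χ_A(x) = (x + 5)^3, so the eigenvalues are known. The minimal polynomial is
  m_A(x) = Π_λ (x − λ)^{k_λ}
where k_λ is the size of the *largest* Jordan block for λ (equivalently, the smallest k with (A − λI)^k v = 0 for every generalised eigenvector v of λ).

  λ = -5: largest Jordan block has size 2, contributing (x + 5)^2

So m_A(x) = (x + 5)^2 = x^2 + 10*x + 25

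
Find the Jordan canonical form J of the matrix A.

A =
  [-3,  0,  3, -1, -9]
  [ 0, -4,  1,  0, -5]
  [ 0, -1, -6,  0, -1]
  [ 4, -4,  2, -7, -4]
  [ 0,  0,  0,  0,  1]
J_3(-5) ⊕ J_1(-5) ⊕ J_1(1)

The characteristic polynomial is
  det(x·I − A) = x^5 + 19*x^4 + 130*x^3 + 350*x^2 + 125*x - 625 = (x - 1)*(x + 5)^4

Eigenvalues and multiplicities (the geometric multiplicity of λ is n − rank(A − λI), which equals the number of Jordan blocks for λ):
  λ = -5: algebraic multiplicity = 4, geometric multiplicity = 2
  λ = 1: algebraic multiplicity = 1, geometric multiplicity = 1

Determining the block sizes for each eigenvalue:
  λ = -5: with am = 4 and gm = 2, the partition is not yet determined (e.g. several partitions of 4 into 2 parts exist). Let N = A − (-5)·I. Computing rank(N^1) = 3, rank(N^2) = 2, rank(N^3) = 1; the number of blocks of size ≥ j is rank(N^{j−1}) − rank(N^j), giving [2, 1, 1]. So we have 1 block(s) of size 3, 1 block(s) of size 1 → block sizes [3, 1]
  λ = 1: one block (gm = 1), so the single block has size am = 1 → block sizes [1]

Assembling the blocks gives a Jordan form
J =
  [-5,  1,  0,  0, 0]
  [ 0, -5,  1,  0, 0]
  [ 0,  0, -5,  0, 0]
  [ 0,  0,  0, -5, 0]
  [ 0,  0,  0,  0, 1]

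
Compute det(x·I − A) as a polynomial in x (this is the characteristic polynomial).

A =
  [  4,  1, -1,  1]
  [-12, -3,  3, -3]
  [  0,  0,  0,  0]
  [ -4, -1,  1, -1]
x^4

Expanding det(x·I − A) (e.g. by cofactor expansion or by noting that A is similar to its Jordan form J, which has the same characteristic polynomial as A) gives
  χ_A(x) = x^4
which factors as x^4. The eigenvalues (with algebraic multiplicities) are λ = 0 with multiplicity 4.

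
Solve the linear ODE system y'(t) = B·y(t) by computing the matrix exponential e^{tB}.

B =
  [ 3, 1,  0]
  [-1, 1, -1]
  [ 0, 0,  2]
e^{tB} =
  [t*exp(2*t) + exp(2*t), t*exp(2*t), -t^2*exp(2*t)/2]
  [-t*exp(2*t), -t*exp(2*t) + exp(2*t), t^2*exp(2*t)/2 - t*exp(2*t)]
  [0, 0, exp(2*t)]

Strategy: write B = P · J · P⁻¹ where J is a Jordan canonical form, so e^{tB} = P · e^{tJ} · P⁻¹, and e^{tJ} can be computed block-by-block.

B has Jordan form
J =
  [2, 1, 0]
  [0, 2, 1]
  [0, 0, 2]
(up to reordering of blocks).

Per-block formulas:
  For a 3×3 Jordan block J_3(2): exp(t · J_3(2)) = e^(2t)·(I + t·N + (t^2/2)·N^2), where N is the 3×3 nilpotent shift.

After assembling e^{tJ} and conjugating by P, we get:

e^{tB} =
  [t*exp(2*t) + exp(2*t), t*exp(2*t), -t^2*exp(2*t)/2]
  [-t*exp(2*t), -t*exp(2*t) + exp(2*t), t^2*exp(2*t)/2 - t*exp(2*t)]
  [0, 0, exp(2*t)]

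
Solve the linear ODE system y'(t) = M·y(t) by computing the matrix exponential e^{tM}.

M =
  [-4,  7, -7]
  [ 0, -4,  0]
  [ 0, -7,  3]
e^{tM} =
  [exp(-4*t), exp(3*t) - exp(-4*t), -exp(3*t) + exp(-4*t)]
  [0, exp(-4*t), 0]
  [0, -exp(3*t) + exp(-4*t), exp(3*t)]

Strategy: write M = P · J · P⁻¹ where J is a Jordan canonical form, so e^{tM} = P · e^{tJ} · P⁻¹, and e^{tJ} can be computed block-by-block.

M has Jordan form
J =
  [-4,  0, 0]
  [ 0, -4, 0]
  [ 0,  0, 3]
(up to reordering of blocks).

Per-block formulas:
  For a 1×1 block at λ = -4: exp(t · [-4]) = [e^(-4t)].
  For a 1×1 block at λ = 3: exp(t · [3]) = [e^(3t)].

After assembling e^{tJ} and conjugating by P, we get:

e^{tM} =
  [exp(-4*t), exp(3*t) - exp(-4*t), -exp(3*t) + exp(-4*t)]
  [0, exp(-4*t), 0]
  [0, -exp(3*t) + exp(-4*t), exp(3*t)]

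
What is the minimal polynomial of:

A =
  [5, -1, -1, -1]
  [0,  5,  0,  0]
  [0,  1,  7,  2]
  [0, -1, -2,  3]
x^2 - 10*x + 25

The characteristic polynomial is χ_A(x) = (x - 5)^4, so the eigenvalues are known. The minimal polynomial is
  m_A(x) = Π_λ (x − λ)^{k_λ}
where k_λ is the size of the *largest* Jordan block for λ (equivalently, the smallest k with (A − λI)^k v = 0 for every generalised eigenvector v of λ).

  λ = 5: largest Jordan block has size 2, contributing (x − 5)^2

So m_A(x) = (x - 5)^2 = x^2 - 10*x + 25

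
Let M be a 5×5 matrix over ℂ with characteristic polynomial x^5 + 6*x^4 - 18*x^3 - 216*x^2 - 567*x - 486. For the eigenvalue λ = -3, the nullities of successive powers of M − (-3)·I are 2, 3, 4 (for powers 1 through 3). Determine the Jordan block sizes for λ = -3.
Block sizes for λ = -3: [3, 1]

From the dimensions of kernels of powers, the number of Jordan blocks of size at least j is d_j − d_{j−1} where d_j = dim ker(N^j) (with d_0 = 0). Computing the differences gives [2, 1, 1].
The number of blocks of size exactly k is (#blocks of size ≥ k) − (#blocks of size ≥ k + 1), so the partition is: 1 block(s) of size 1, 1 block(s) of size 3.
In nonincreasing order the block sizes are [3, 1].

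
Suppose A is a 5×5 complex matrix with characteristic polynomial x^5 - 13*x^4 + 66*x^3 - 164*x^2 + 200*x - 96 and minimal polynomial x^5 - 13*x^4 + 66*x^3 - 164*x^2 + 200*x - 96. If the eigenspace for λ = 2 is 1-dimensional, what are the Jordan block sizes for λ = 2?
Block sizes for λ = 2: [3]

Step 1 — from the characteristic polynomial, algebraic multiplicity of λ = 2 is 3. From dim ker(A − (2)·I) = 1, there are exactly 1 Jordan blocks for λ = 2.
Step 2 — from the minimal polynomial, the factor (x − 2)^3 tells us the largest block for λ = 2 has size 3.
Step 3 — with total size 3, 1 blocks, and largest block 3, the block sizes (in nonincreasing order) are [3].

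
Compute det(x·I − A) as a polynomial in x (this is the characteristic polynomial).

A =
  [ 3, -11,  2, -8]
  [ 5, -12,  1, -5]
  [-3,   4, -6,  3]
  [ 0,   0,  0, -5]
x^4 + 20*x^3 + 150*x^2 + 500*x + 625

Expanding det(x·I − A) (e.g. by cofactor expansion or by noting that A is similar to its Jordan form J, which has the same characteristic polynomial as A) gives
  χ_A(x) = x^4 + 20*x^3 + 150*x^2 + 500*x + 625
which factors as (x + 5)^4. The eigenvalues (with algebraic multiplicities) are λ = -5 with multiplicity 4.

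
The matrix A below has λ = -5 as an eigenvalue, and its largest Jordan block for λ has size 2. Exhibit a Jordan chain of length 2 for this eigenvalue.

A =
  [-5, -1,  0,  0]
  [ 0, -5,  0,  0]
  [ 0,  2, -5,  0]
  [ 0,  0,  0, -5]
A Jordan chain for λ = -5 of length 2:
v_1 = (-1, 0, 2, 0)ᵀ
v_2 = (0, 1, 0, 0)ᵀ

Let N = A − (-5)·I. We want v_2 with N^2 v_2 = 0 but N^1 v_2 ≠ 0; then v_{j-1} := N · v_j for j = 2, …, 2.

Pick v_2 = (0, 1, 0, 0)ᵀ.
Then v_1 = N · v_2 = (-1, 0, 2, 0)ᵀ.

Sanity check: (A − (-5)·I) v_1 = (0, 0, 0, 0)ᵀ = 0. ✓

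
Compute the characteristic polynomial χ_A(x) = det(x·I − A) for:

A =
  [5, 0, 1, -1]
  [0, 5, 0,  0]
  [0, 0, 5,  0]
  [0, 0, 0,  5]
x^4 - 20*x^3 + 150*x^2 - 500*x + 625

Expanding det(x·I − A) (e.g. by cofactor expansion or by noting that A is similar to its Jordan form J, which has the same characteristic polynomial as A) gives
  χ_A(x) = x^4 - 20*x^3 + 150*x^2 - 500*x + 625
which factors as (x - 5)^4. The eigenvalues (with algebraic multiplicities) are λ = 5 with multiplicity 4.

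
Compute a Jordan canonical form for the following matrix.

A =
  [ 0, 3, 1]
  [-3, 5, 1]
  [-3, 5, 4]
J_3(3)

The characteristic polynomial is
  det(x·I − A) = x^3 - 9*x^2 + 27*x - 27 = (x - 3)^3

Eigenvalues and multiplicities (the geometric multiplicity of λ is n − rank(A − λI), which equals the number of Jordan blocks for λ):
  λ = 3: algebraic multiplicity = 3, geometric multiplicity = 1

Determining the block sizes for each eigenvalue:
  λ = 3: one block (gm = 1), so the single block has size am = 3 → block sizes [3]

Assembling the blocks gives a Jordan form
J =
  [3, 1, 0]
  [0, 3, 1]
  [0, 0, 3]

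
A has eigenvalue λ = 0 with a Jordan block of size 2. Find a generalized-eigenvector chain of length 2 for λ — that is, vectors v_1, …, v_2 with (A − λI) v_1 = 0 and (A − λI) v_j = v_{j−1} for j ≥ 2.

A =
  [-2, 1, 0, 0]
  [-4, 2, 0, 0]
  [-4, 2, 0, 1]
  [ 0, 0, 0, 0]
A Jordan chain for λ = 0 of length 2:
v_1 = (-2, -4, -4, 0)ᵀ
v_2 = (1, 0, 0, 0)ᵀ

Let N = A − (0)·I. We want v_2 with N^2 v_2 = 0 but N^1 v_2 ≠ 0; then v_{j-1} := N · v_j for j = 2, …, 2.

Pick v_2 = (1, 0, 0, 0)ᵀ.
Then v_1 = N · v_2 = (-2, -4, -4, 0)ᵀ.

Sanity check: (A − (0)·I) v_1 = (0, 0, 0, 0)ᵀ = 0. ✓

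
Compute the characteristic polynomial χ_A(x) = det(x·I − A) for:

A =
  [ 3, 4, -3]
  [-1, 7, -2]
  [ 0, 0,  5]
x^3 - 15*x^2 + 75*x - 125

Expanding det(x·I − A) (e.g. by cofactor expansion or by noting that A is similar to its Jordan form J, which has the same characteristic polynomial as A) gives
  χ_A(x) = x^3 - 15*x^2 + 75*x - 125
which factors as (x - 5)^3. The eigenvalues (with algebraic multiplicities) are λ = 5 with multiplicity 3.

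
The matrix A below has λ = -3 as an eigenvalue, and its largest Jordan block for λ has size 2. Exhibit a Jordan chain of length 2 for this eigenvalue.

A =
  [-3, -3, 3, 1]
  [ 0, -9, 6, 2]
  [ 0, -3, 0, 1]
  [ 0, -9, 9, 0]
A Jordan chain for λ = -3 of length 2:
v_1 = (-3, -6, -3, -9)ᵀ
v_2 = (0, 1, 0, 0)ᵀ

Let N = A − (-3)·I. We want v_2 with N^2 v_2 = 0 but N^1 v_2 ≠ 0; then v_{j-1} := N · v_j for j = 2, …, 2.

Pick v_2 = (0, 1, 0, 0)ᵀ.
Then v_1 = N · v_2 = (-3, -6, -3, -9)ᵀ.

Sanity check: (A − (-3)·I) v_1 = (0, 0, 0, 0)ᵀ = 0. ✓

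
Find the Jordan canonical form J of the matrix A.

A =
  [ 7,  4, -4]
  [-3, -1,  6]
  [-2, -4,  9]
J_2(5) ⊕ J_1(5)

The characteristic polynomial is
  det(x·I − A) = x^3 - 15*x^2 + 75*x - 125 = (x - 5)^3

Eigenvalues and multiplicities (the geometric multiplicity of λ is n − rank(A − λI), which equals the number of Jordan blocks for λ):
  λ = 5: algebraic multiplicity = 3, geometric multiplicity = 2

Determining the block sizes for each eigenvalue:
  λ = 5: 2 blocks summing to 3 forces exactly one block of size 2 and the rest size 1 → block sizes [2, 1]

Assembling the blocks gives a Jordan form
J =
  [5, 1, 0]
  [0, 5, 0]
  [0, 0, 5]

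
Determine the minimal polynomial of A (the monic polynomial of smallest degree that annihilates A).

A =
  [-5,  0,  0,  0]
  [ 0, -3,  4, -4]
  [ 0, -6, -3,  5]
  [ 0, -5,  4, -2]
x^3 + 8*x^2 + 5*x - 50

The characteristic polynomial is χ_A(x) = (x - 2)*(x + 5)^3, so the eigenvalues are known. The minimal polynomial is
  m_A(x) = Π_λ (x − λ)^{k_λ}
where k_λ is the size of the *largest* Jordan block for λ (equivalently, the smallest k with (A − λI)^k v = 0 for every generalised eigenvector v of λ).

  λ = -5: largest Jordan block has size 2, contributing (x + 5)^2
  λ = 2: largest Jordan block has size 1, contributing (x − 2)

So m_A(x) = (x - 2)*(x + 5)^2 = x^3 + 8*x^2 + 5*x - 50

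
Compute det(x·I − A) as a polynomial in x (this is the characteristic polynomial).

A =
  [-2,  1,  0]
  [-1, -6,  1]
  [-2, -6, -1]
x^3 + 9*x^2 + 27*x + 27

Expanding det(x·I − A) (e.g. by cofactor expansion or by noting that A is similar to its Jordan form J, which has the same characteristic polynomial as A) gives
  χ_A(x) = x^3 + 9*x^2 + 27*x + 27
which factors as (x + 3)^3. The eigenvalues (with algebraic multiplicities) are λ = -3 with multiplicity 3.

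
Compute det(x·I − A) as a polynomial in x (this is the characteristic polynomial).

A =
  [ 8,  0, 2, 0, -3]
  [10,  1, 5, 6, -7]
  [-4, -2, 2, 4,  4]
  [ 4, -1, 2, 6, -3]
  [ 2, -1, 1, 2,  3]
x^5 - 20*x^4 + 160*x^3 - 640*x^2 + 1280*x - 1024

Expanding det(x·I − A) (e.g. by cofactor expansion or by noting that A is similar to its Jordan form J, which has the same characteristic polynomial as A) gives
  χ_A(x) = x^5 - 20*x^4 + 160*x^3 - 640*x^2 + 1280*x - 1024
which factors as (x - 4)^5. The eigenvalues (with algebraic multiplicities) are λ = 4 with multiplicity 5.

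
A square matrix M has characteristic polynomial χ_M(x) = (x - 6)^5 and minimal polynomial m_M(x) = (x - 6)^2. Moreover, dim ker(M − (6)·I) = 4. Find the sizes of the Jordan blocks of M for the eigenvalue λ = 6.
Block sizes for λ = 6: [2, 1, 1, 1]

Step 1 — from the characteristic polynomial, algebraic multiplicity of λ = 6 is 5. From dim ker(M − (6)·I) = 4, there are exactly 4 Jordan blocks for λ = 6.
Step 2 — from the minimal polynomial, the factor (x − 6)^2 tells us the largest block for λ = 6 has size 2.
Step 3 — with total size 5, 4 blocks, and largest block 2, the block sizes (in nonincreasing order) are [2, 1, 1, 1].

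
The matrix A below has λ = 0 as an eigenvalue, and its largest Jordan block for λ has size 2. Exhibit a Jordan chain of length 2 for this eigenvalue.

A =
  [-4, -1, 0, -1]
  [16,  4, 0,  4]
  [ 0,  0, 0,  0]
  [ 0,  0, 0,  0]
A Jordan chain for λ = 0 of length 2:
v_1 = (-4, 16, 0, 0)ᵀ
v_2 = (1, 0, 0, 0)ᵀ

Let N = A − (0)·I. We want v_2 with N^2 v_2 = 0 but N^1 v_2 ≠ 0; then v_{j-1} := N · v_j for j = 2, …, 2.

Pick v_2 = (1, 0, 0, 0)ᵀ.
Then v_1 = N · v_2 = (-4, 16, 0, 0)ᵀ.

Sanity check: (A − (0)·I) v_1 = (0, 0, 0, 0)ᵀ = 0. ✓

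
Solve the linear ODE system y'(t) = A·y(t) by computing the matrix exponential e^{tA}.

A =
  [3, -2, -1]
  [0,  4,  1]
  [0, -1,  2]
e^{tA} =
  [exp(3*t), -t^2*exp(3*t)/2 - 2*t*exp(3*t), -t^2*exp(3*t)/2 - t*exp(3*t)]
  [0, t*exp(3*t) + exp(3*t), t*exp(3*t)]
  [0, -t*exp(3*t), -t*exp(3*t) + exp(3*t)]

Strategy: write A = P · J · P⁻¹ where J is a Jordan canonical form, so e^{tA} = P · e^{tJ} · P⁻¹, and e^{tJ} can be computed block-by-block.

A has Jordan form
J =
  [3, 1, 0]
  [0, 3, 1]
  [0, 0, 3]
(up to reordering of blocks).

Per-block formulas:
  For a 3×3 Jordan block J_3(3): exp(t · J_3(3)) = e^(3t)·(I + t·N + (t^2/2)·N^2), where N is the 3×3 nilpotent shift.

After assembling e^{tJ} and conjugating by P, we get:

e^{tA} =
  [exp(3*t), -t^2*exp(3*t)/2 - 2*t*exp(3*t), -t^2*exp(3*t)/2 - t*exp(3*t)]
  [0, t*exp(3*t) + exp(3*t), t*exp(3*t)]
  [0, -t*exp(3*t), -t*exp(3*t) + exp(3*t)]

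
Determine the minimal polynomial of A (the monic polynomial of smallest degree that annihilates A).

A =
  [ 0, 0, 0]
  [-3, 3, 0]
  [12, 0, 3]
x^2 - 3*x

The characteristic polynomial is χ_A(x) = x*(x - 3)^2, so the eigenvalues are known. The minimal polynomial is
  m_A(x) = Π_λ (x − λ)^{k_λ}
where k_λ is the size of the *largest* Jordan block for λ (equivalently, the smallest k with (A − λI)^k v = 0 for every generalised eigenvector v of λ).

  λ = 0: largest Jordan block has size 1, contributing (x − 0)
  λ = 3: largest Jordan block has size 1, contributing (x − 3)

So m_A(x) = x*(x - 3) = x^2 - 3*x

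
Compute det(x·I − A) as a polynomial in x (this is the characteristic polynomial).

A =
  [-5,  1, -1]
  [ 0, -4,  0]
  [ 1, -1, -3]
x^3 + 12*x^2 + 48*x + 64

Expanding det(x·I − A) (e.g. by cofactor expansion or by noting that A is similar to its Jordan form J, which has the same characteristic polynomial as A) gives
  χ_A(x) = x^3 + 12*x^2 + 48*x + 64
which factors as (x + 4)^3. The eigenvalues (with algebraic multiplicities) are λ = -4 with multiplicity 3.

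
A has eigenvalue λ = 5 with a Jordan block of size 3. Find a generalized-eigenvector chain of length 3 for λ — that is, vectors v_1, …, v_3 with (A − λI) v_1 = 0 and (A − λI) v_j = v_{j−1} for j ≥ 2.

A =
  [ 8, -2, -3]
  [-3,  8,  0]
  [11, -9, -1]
A Jordan chain for λ = 5 of length 3:
v_1 = (-18, -18, -6)ᵀ
v_2 = (3, -3, 11)ᵀ
v_3 = (1, 0, 0)ᵀ

Let N = A − (5)·I. We want v_3 with N^3 v_3 = 0 but N^2 v_3 ≠ 0; then v_{j-1} := N · v_j for j = 3, …, 2.

Pick v_3 = (1, 0, 0)ᵀ.
Then v_2 = N · v_3 = (3, -3, 11)ᵀ.
Then v_1 = N · v_2 = (-18, -18, -6)ᵀ.

Sanity check: (A − (5)·I) v_1 = (0, 0, 0)ᵀ = 0. ✓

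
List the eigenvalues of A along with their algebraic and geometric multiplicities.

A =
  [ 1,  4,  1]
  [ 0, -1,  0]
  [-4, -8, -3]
λ = -1: alg = 3, geom = 2

Step 1 — factor the characteristic polynomial to read off the algebraic multiplicities:
  χ_A(x) = (x + 1)^3

Step 2 — compute geometric multiplicities via the rank-nullity identity g(λ) = n − rank(A − λI):
  rank(A − (-1)·I) = 1, so dim ker(A − (-1)·I) = n − 1 = 2

Summary:
  λ = -1: algebraic multiplicity = 3, geometric multiplicity = 2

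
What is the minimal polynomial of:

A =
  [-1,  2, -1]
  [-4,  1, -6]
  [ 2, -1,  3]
x^3 - 3*x^2 + 3*x - 1

The characteristic polynomial is χ_A(x) = (x - 1)^3, so the eigenvalues are known. The minimal polynomial is
  m_A(x) = Π_λ (x − λ)^{k_λ}
where k_λ is the size of the *largest* Jordan block for λ (equivalently, the smallest k with (A − λI)^k v = 0 for every generalised eigenvector v of λ).

  λ = 1: largest Jordan block has size 3, contributing (x − 1)^3

So m_A(x) = (x - 1)^3 = x^3 - 3*x^2 + 3*x - 1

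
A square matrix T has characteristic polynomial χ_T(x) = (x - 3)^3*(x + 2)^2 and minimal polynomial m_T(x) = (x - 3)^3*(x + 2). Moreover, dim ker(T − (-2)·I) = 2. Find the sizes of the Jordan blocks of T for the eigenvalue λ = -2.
Block sizes for λ = -2: [1, 1]

Step 1 — from the characteristic polynomial, algebraic multiplicity of λ = -2 is 2. From dim ker(T − (-2)·I) = 2, there are exactly 2 Jordan blocks for λ = -2.
Step 2 — from the minimal polynomial, the factor (x + 2) tells us the largest block for λ = -2 has size 1.
Step 3 — with total size 2, 2 blocks, and largest block 1, the block sizes (in nonincreasing order) are [1, 1].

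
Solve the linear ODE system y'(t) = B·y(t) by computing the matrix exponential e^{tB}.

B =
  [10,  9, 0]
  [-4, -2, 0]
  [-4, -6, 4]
e^{tB} =
  [6*t*exp(4*t) + exp(4*t), 9*t*exp(4*t), 0]
  [-4*t*exp(4*t), -6*t*exp(4*t) + exp(4*t), 0]
  [-4*t*exp(4*t), -6*t*exp(4*t), exp(4*t)]

Strategy: write B = P · J · P⁻¹ where J is a Jordan canonical form, so e^{tB} = P · e^{tJ} · P⁻¹, and e^{tJ} can be computed block-by-block.

B has Jordan form
J =
  [4, 1, 0]
  [0, 4, 0]
  [0, 0, 4]
(up to reordering of blocks).

Per-block formulas:
  For a 1×1 block at λ = 4: exp(t · [4]) = [e^(4t)].
  For a 2×2 Jordan block J_2(4): exp(t · J_2(4)) = e^(4t)·(I + t·N), where N is the 2×2 nilpotent shift.

After assembling e^{tJ} and conjugating by P, we get:

e^{tB} =
  [6*t*exp(4*t) + exp(4*t), 9*t*exp(4*t), 0]
  [-4*t*exp(4*t), -6*t*exp(4*t) + exp(4*t), 0]
  [-4*t*exp(4*t), -6*t*exp(4*t), exp(4*t)]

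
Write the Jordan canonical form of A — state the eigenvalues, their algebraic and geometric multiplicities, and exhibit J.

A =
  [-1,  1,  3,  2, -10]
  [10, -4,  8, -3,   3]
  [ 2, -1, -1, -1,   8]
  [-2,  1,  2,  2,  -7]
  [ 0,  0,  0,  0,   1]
J_2(-3) ⊕ J_3(1)

The characteristic polynomial is
  det(x·I − A) = x^5 + 3*x^4 - 6*x^3 - 10*x^2 + 21*x - 9 = (x - 1)^3*(x + 3)^2

Eigenvalues and multiplicities (the geometric multiplicity of λ is n − rank(A − λI), which equals the number of Jordan blocks for λ):
  λ = -3: algebraic multiplicity = 2, geometric multiplicity = 1
  λ = 1: algebraic multiplicity = 3, geometric multiplicity = 1

Determining the block sizes for each eigenvalue:
  λ = -3: one block (gm = 1), so the single block has size am = 2 → block sizes [2]
  λ = 1: one block (gm = 1), so the single block has size am = 3 → block sizes [3]

Assembling the blocks gives a Jordan form
J =
  [-3,  1, 0, 0, 0]
  [ 0, -3, 0, 0, 0]
  [ 0,  0, 1, 1, 0]
  [ 0,  0, 0, 1, 1]
  [ 0,  0, 0, 0, 1]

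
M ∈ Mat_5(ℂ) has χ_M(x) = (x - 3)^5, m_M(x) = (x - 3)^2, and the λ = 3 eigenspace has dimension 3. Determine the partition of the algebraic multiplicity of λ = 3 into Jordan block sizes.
Block sizes for λ = 3: [2, 2, 1]

Step 1 — from the characteristic polynomial, algebraic multiplicity of λ = 3 is 5. From dim ker(M − (3)·I) = 3, there are exactly 3 Jordan blocks for λ = 3.
Step 2 — from the minimal polynomial, the factor (x − 3)^2 tells us the largest block for λ = 3 has size 2.
Step 3 — with total size 5, 3 blocks, and largest block 2, the block sizes (in nonincreasing order) are [2, 2, 1].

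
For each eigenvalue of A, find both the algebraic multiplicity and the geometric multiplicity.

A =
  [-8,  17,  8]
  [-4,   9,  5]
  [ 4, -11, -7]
λ = -2: alg = 3, geom = 1

Step 1 — factor the characteristic polynomial to read off the algebraic multiplicities:
  χ_A(x) = (x + 2)^3

Step 2 — compute geometric multiplicities via the rank-nullity identity g(λ) = n − rank(A − λI):
  rank(A − (-2)·I) = 2, so dim ker(A − (-2)·I) = n − 2 = 1

Summary:
  λ = -2: algebraic multiplicity = 3, geometric multiplicity = 1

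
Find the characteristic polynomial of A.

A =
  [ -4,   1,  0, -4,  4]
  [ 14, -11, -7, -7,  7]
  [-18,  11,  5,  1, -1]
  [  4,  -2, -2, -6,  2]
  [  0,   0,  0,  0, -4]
x^5 + 20*x^4 + 160*x^3 + 640*x^2 + 1280*x + 1024

Expanding det(x·I − A) (e.g. by cofactor expansion or by noting that A is similar to its Jordan form J, which has the same characteristic polynomial as A) gives
  χ_A(x) = x^5 + 20*x^4 + 160*x^3 + 640*x^2 + 1280*x + 1024
which factors as (x + 4)^5. The eigenvalues (with algebraic multiplicities) are λ = -4 with multiplicity 5.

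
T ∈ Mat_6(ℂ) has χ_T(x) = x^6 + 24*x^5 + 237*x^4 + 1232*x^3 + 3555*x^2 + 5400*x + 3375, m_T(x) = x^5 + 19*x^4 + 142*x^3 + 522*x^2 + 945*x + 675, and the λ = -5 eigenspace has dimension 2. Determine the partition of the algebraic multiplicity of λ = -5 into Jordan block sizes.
Block sizes for λ = -5: [2, 1]

Step 1 — from the characteristic polynomial, algebraic multiplicity of λ = -5 is 3. From dim ker(T − (-5)·I) = 2, there are exactly 2 Jordan blocks for λ = -5.
Step 2 — from the minimal polynomial, the factor (x + 5)^2 tells us the largest block for λ = -5 has size 2.
Step 3 — with total size 3, 2 blocks, and largest block 2, the block sizes (in nonincreasing order) are [2, 1].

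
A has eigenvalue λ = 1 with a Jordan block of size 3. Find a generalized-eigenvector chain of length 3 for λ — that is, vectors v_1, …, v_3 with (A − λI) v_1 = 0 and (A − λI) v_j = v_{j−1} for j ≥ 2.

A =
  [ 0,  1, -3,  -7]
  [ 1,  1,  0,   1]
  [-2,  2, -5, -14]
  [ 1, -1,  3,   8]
A Jordan chain for λ = 1 of length 3:
v_1 = (1, 0, 2, -1)ᵀ
v_2 = (-1, 1, -2, 1)ᵀ
v_3 = (1, 0, 0, 0)ᵀ

Let N = A − (1)·I. We want v_3 with N^3 v_3 = 0 but N^2 v_3 ≠ 0; then v_{j-1} := N · v_j for j = 3, …, 2.

Pick v_3 = (1, 0, 0, 0)ᵀ.
Then v_2 = N · v_3 = (-1, 1, -2, 1)ᵀ.
Then v_1 = N · v_2 = (1, 0, 2, -1)ᵀ.

Sanity check: (A − (1)·I) v_1 = (0, 0, 0, 0)ᵀ = 0. ✓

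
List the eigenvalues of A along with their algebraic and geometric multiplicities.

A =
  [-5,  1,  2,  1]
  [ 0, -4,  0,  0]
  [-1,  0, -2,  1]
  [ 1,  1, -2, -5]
λ = -4: alg = 4, geom = 2

Step 1 — factor the characteristic polynomial to read off the algebraic multiplicities:
  χ_A(x) = (x + 4)^4

Step 2 — compute geometric multiplicities via the rank-nullity identity g(λ) = n − rank(A − λI):
  rank(A − (-4)·I) = 2, so dim ker(A − (-4)·I) = n − 2 = 2

Summary:
  λ = -4: algebraic multiplicity = 4, geometric multiplicity = 2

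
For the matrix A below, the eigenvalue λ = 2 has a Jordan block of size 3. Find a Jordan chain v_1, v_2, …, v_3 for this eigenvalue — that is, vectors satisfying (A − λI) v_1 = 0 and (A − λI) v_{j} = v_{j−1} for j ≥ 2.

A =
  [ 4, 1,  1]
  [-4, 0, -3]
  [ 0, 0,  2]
A Jordan chain for λ = 2 of length 3:
v_1 = (-1, 2, 0)ᵀ
v_2 = (1, -3, 0)ᵀ
v_3 = (0, 0, 1)ᵀ

Let N = A − (2)·I. We want v_3 with N^3 v_3 = 0 but N^2 v_3 ≠ 0; then v_{j-1} := N · v_j for j = 3, …, 2.

Pick v_3 = (0, 0, 1)ᵀ.
Then v_2 = N · v_3 = (1, -3, 0)ᵀ.
Then v_1 = N · v_2 = (-1, 2, 0)ᵀ.

Sanity check: (A − (2)·I) v_1 = (0, 0, 0)ᵀ = 0. ✓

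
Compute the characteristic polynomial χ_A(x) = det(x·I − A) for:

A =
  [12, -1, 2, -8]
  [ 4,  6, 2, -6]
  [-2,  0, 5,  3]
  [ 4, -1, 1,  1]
x^4 - 24*x^3 + 216*x^2 - 864*x + 1296

Expanding det(x·I − A) (e.g. by cofactor expansion or by noting that A is similar to its Jordan form J, which has the same characteristic polynomial as A) gives
  χ_A(x) = x^4 - 24*x^3 + 216*x^2 - 864*x + 1296
which factors as (x - 6)^4. The eigenvalues (with algebraic multiplicities) are λ = 6 with multiplicity 4.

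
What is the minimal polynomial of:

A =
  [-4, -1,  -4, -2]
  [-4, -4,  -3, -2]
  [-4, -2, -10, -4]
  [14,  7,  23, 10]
x^3 + 6*x^2 + 12*x + 8

The characteristic polynomial is χ_A(x) = (x + 2)^4, so the eigenvalues are known. The minimal polynomial is
  m_A(x) = Π_λ (x − λ)^{k_λ}
where k_λ is the size of the *largest* Jordan block for λ (equivalently, the smallest k with (A − λI)^k v = 0 for every generalised eigenvector v of λ).

  λ = -2: largest Jordan block has size 3, contributing (x + 2)^3

So m_A(x) = (x + 2)^3 = x^3 + 6*x^2 + 12*x + 8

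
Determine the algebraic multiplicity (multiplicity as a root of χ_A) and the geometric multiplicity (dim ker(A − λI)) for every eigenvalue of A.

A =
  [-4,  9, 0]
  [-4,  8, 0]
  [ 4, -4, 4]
λ = 2: alg = 2, geom = 1; λ = 4: alg = 1, geom = 1

Step 1 — factor the characteristic polynomial to read off the algebraic multiplicities:
  χ_A(x) = (x - 4)*(x - 2)^2

Step 2 — compute geometric multiplicities via the rank-nullity identity g(λ) = n − rank(A − λI):
  rank(A − (2)·I) = 2, so dim ker(A − (2)·I) = n − 2 = 1
  rank(A − (4)·I) = 2, so dim ker(A − (4)·I) = n − 2 = 1

Summary:
  λ = 2: algebraic multiplicity = 2, geometric multiplicity = 1
  λ = 4: algebraic multiplicity = 1, geometric multiplicity = 1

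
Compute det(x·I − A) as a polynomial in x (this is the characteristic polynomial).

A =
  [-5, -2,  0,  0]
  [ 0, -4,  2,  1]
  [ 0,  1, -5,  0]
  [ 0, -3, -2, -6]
x^4 + 20*x^3 + 150*x^2 + 500*x + 625

Expanding det(x·I − A) (e.g. by cofactor expansion or by noting that A is similar to its Jordan form J, which has the same characteristic polynomial as A) gives
  χ_A(x) = x^4 + 20*x^3 + 150*x^2 + 500*x + 625
which factors as (x + 5)^4. The eigenvalues (with algebraic multiplicities) are λ = -5 with multiplicity 4.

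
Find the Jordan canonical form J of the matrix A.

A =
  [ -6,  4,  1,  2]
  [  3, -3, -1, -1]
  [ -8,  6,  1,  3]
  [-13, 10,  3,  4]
J_3(-1) ⊕ J_1(-1)

The characteristic polynomial is
  det(x·I − A) = x^4 + 4*x^3 + 6*x^2 + 4*x + 1 = (x + 1)^4

Eigenvalues and multiplicities (the geometric multiplicity of λ is n − rank(A − λI), which equals the number of Jordan blocks for λ):
  λ = -1: algebraic multiplicity = 4, geometric multiplicity = 2

Determining the block sizes for each eigenvalue:
  λ = -1: with am = 4 and gm = 2, the partition is not yet determined (e.g. several partitions of 4 into 2 parts exist). Let N = A − (-1)·I. Computing rank(N^1) = 2, rank(N^2) = 1, rank(N^3) = 0; the number of blocks of size ≥ j is rank(N^{j−1}) − rank(N^j), giving [2, 1, 1]. So we have 1 block(s) of size 3, 1 block(s) of size 1 → block sizes [3, 1]

Assembling the blocks gives a Jordan form
J =
  [-1,  1,  0,  0]
  [ 0, -1,  1,  0]
  [ 0,  0, -1,  0]
  [ 0,  0,  0, -1]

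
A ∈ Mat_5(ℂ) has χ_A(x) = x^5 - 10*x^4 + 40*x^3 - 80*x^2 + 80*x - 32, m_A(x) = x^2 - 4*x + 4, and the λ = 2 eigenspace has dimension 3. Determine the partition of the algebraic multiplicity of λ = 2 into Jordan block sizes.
Block sizes for λ = 2: [2, 2, 1]

Step 1 — from the characteristic polynomial, algebraic multiplicity of λ = 2 is 5. From dim ker(A − (2)·I) = 3, there are exactly 3 Jordan blocks for λ = 2.
Step 2 — from the minimal polynomial, the factor (x − 2)^2 tells us the largest block for λ = 2 has size 2.
Step 3 — with total size 5, 3 blocks, and largest block 2, the block sizes (in nonincreasing order) are [2, 2, 1].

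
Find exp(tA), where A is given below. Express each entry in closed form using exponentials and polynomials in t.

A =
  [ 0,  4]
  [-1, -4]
e^{tA} =
  [2*t*exp(-2*t) + exp(-2*t), 4*t*exp(-2*t)]
  [-t*exp(-2*t), -2*t*exp(-2*t) + exp(-2*t)]

Strategy: write A = P · J · P⁻¹ where J is a Jordan canonical form, so e^{tA} = P · e^{tJ} · P⁻¹, and e^{tJ} can be computed block-by-block.

A has Jordan form
J =
  [-2,  1]
  [ 0, -2]
(up to reordering of blocks).

Per-block formulas:
  For a 2×2 Jordan block J_2(-2): exp(t · J_2(-2)) = e^(-2t)·(I + t·N), where N is the 2×2 nilpotent shift.

After assembling e^{tJ} and conjugating by P, we get:

e^{tA} =
  [2*t*exp(-2*t) + exp(-2*t), 4*t*exp(-2*t)]
  [-t*exp(-2*t), -2*t*exp(-2*t) + exp(-2*t)]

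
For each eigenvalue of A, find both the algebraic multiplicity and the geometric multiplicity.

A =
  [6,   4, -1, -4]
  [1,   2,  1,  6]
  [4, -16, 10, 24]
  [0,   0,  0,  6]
λ = 6: alg = 4, geom = 2

Step 1 — factor the characteristic polynomial to read off the algebraic multiplicities:
  χ_A(x) = (x - 6)^4

Step 2 — compute geometric multiplicities via the rank-nullity identity g(λ) = n − rank(A − λI):
  rank(A − (6)·I) = 2, so dim ker(A − (6)·I) = n − 2 = 2

Summary:
  λ = 6: algebraic multiplicity = 4, geometric multiplicity = 2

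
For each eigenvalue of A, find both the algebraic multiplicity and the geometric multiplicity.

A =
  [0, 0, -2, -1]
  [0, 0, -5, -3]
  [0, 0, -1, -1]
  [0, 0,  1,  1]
λ = 0: alg = 4, geom = 2

Step 1 — factor the characteristic polynomial to read off the algebraic multiplicities:
  χ_A(x) = x^4

Step 2 — compute geometric multiplicities via the rank-nullity identity g(λ) = n − rank(A − λI):
  rank(A − (0)·I) = 2, so dim ker(A − (0)·I) = n − 2 = 2

Summary:
  λ = 0: algebraic multiplicity = 4, geometric multiplicity = 2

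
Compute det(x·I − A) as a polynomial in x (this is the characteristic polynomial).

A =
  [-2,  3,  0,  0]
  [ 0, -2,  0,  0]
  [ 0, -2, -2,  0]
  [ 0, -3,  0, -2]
x^4 + 8*x^3 + 24*x^2 + 32*x + 16

Expanding det(x·I − A) (e.g. by cofactor expansion or by noting that A is similar to its Jordan form J, which has the same characteristic polynomial as A) gives
  χ_A(x) = x^4 + 8*x^3 + 24*x^2 + 32*x + 16
which factors as (x + 2)^4. The eigenvalues (with algebraic multiplicities) are λ = -2 with multiplicity 4.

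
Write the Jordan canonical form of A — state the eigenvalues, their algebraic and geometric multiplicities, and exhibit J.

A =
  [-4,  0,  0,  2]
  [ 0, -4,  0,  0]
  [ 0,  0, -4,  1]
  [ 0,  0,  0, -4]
J_2(-4) ⊕ J_1(-4) ⊕ J_1(-4)

The characteristic polynomial is
  det(x·I − A) = x^4 + 16*x^3 + 96*x^2 + 256*x + 256 = (x + 4)^4

Eigenvalues and multiplicities (the geometric multiplicity of λ is n − rank(A − λI), which equals the number of Jordan blocks for λ):
  λ = -4: algebraic multiplicity = 4, geometric multiplicity = 3

Determining the block sizes for each eigenvalue:
  λ = -4: 3 blocks summing to 4 forces exactly one block of size 2 and the rest size 1 → block sizes [2, 1, 1]

Assembling the blocks gives a Jordan form
J =
  [-4,  1,  0,  0]
  [ 0, -4,  0,  0]
  [ 0,  0, -4,  0]
  [ 0,  0,  0, -4]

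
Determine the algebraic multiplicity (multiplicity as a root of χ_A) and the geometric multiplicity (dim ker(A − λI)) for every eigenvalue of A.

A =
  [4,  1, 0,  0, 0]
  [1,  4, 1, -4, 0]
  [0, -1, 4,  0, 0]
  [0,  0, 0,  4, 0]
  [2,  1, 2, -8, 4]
λ = 4: alg = 5, geom = 3

Step 1 — factor the characteristic polynomial to read off the algebraic multiplicities:
  χ_A(x) = (x - 4)^5

Step 2 — compute geometric multiplicities via the rank-nullity identity g(λ) = n − rank(A − λI):
  rank(A − (4)·I) = 2, so dim ker(A − (4)·I) = n − 2 = 3

Summary:
  λ = 4: algebraic multiplicity = 5, geometric multiplicity = 3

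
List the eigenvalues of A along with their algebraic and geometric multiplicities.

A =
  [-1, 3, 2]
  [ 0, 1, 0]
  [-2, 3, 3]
λ = 1: alg = 3, geom = 2

Step 1 — factor the characteristic polynomial to read off the algebraic multiplicities:
  χ_A(x) = (x - 1)^3

Step 2 — compute geometric multiplicities via the rank-nullity identity g(λ) = n − rank(A − λI):
  rank(A − (1)·I) = 1, so dim ker(A − (1)·I) = n − 1 = 2

Summary:
  λ = 1: algebraic multiplicity = 3, geometric multiplicity = 2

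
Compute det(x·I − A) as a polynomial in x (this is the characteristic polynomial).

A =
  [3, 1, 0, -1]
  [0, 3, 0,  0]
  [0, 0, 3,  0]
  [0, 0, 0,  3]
x^4 - 12*x^3 + 54*x^2 - 108*x + 81

Expanding det(x·I − A) (e.g. by cofactor expansion or by noting that A is similar to its Jordan form J, which has the same characteristic polynomial as A) gives
  χ_A(x) = x^4 - 12*x^3 + 54*x^2 - 108*x + 81
which factors as (x - 3)^4. The eigenvalues (with algebraic multiplicities) are λ = 3 with multiplicity 4.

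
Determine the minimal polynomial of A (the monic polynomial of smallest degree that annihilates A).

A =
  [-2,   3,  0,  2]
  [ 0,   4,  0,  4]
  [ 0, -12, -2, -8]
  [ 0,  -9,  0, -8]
x^2 + 4*x + 4

The characteristic polynomial is χ_A(x) = (x + 2)^4, so the eigenvalues are known. The minimal polynomial is
  m_A(x) = Π_λ (x − λ)^{k_λ}
where k_λ is the size of the *largest* Jordan block for λ (equivalently, the smallest k with (A − λI)^k v = 0 for every generalised eigenvector v of λ).

  λ = -2: largest Jordan block has size 2, contributing (x + 2)^2

So m_A(x) = (x + 2)^2 = x^2 + 4*x + 4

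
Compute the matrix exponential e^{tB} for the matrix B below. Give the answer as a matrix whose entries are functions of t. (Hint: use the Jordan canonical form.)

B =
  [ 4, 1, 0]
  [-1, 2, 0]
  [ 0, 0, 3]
e^{tB} =
  [t*exp(3*t) + exp(3*t), t*exp(3*t), 0]
  [-t*exp(3*t), -t*exp(3*t) + exp(3*t), 0]
  [0, 0, exp(3*t)]

Strategy: write B = P · J · P⁻¹ where J is a Jordan canonical form, so e^{tB} = P · e^{tJ} · P⁻¹, and e^{tJ} can be computed block-by-block.

B has Jordan form
J =
  [3, 1, 0]
  [0, 3, 0]
  [0, 0, 3]
(up to reordering of blocks).

Per-block formulas:
  For a 2×2 Jordan block J_2(3): exp(t · J_2(3)) = e^(3t)·(I + t·N), where N is the 2×2 nilpotent shift.
  For a 1×1 block at λ = 3: exp(t · [3]) = [e^(3t)].

After assembling e^{tJ} and conjugating by P, we get:

e^{tB} =
  [t*exp(3*t) + exp(3*t), t*exp(3*t), 0]
  [-t*exp(3*t), -t*exp(3*t) + exp(3*t), 0]
  [0, 0, exp(3*t)]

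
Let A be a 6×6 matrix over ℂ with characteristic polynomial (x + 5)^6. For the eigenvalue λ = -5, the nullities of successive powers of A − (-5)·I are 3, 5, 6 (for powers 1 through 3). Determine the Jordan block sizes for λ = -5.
Block sizes for λ = -5: [3, 2, 1]

From the dimensions of kernels of powers, the number of Jordan blocks of size at least j is d_j − d_{j−1} where d_j = dim ker(N^j) (with d_0 = 0). Computing the differences gives [3, 2, 1].
The number of blocks of size exactly k is (#blocks of size ≥ k) − (#blocks of size ≥ k + 1), so the partition is: 1 block(s) of size 1, 1 block(s) of size 2, 1 block(s) of size 3.
In nonincreasing order the block sizes are [3, 2, 1].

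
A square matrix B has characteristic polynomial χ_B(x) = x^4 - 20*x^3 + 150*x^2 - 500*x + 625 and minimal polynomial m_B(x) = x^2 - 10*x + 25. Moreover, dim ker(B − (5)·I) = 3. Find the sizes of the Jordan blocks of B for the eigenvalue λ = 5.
Block sizes for λ = 5: [2, 1, 1]

Step 1 — from the characteristic polynomial, algebraic multiplicity of λ = 5 is 4. From dim ker(B − (5)·I) = 3, there are exactly 3 Jordan blocks for λ = 5.
Step 2 — from the minimal polynomial, the factor (x − 5)^2 tells us the largest block for λ = 5 has size 2.
Step 3 — with total size 4, 3 blocks, and largest block 2, the block sizes (in nonincreasing order) are [2, 1, 1].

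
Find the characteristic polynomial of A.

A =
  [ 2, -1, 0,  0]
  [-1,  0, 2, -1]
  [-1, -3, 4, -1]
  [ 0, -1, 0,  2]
x^4 - 8*x^3 + 24*x^2 - 32*x + 16

Expanding det(x·I − A) (e.g. by cofactor expansion or by noting that A is similar to its Jordan form J, which has the same characteristic polynomial as A) gives
  χ_A(x) = x^4 - 8*x^3 + 24*x^2 - 32*x + 16
which factors as (x - 2)^4. The eigenvalues (with algebraic multiplicities) are λ = 2 with multiplicity 4.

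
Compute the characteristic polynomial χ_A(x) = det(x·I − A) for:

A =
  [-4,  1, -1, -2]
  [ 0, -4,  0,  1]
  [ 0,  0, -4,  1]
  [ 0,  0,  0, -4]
x^4 + 16*x^3 + 96*x^2 + 256*x + 256

Expanding det(x·I − A) (e.g. by cofactor expansion or by noting that A is similar to its Jordan form J, which has the same characteristic polynomial as A) gives
  χ_A(x) = x^4 + 16*x^3 + 96*x^2 + 256*x + 256
which factors as (x + 4)^4. The eigenvalues (with algebraic multiplicities) are λ = -4 with multiplicity 4.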